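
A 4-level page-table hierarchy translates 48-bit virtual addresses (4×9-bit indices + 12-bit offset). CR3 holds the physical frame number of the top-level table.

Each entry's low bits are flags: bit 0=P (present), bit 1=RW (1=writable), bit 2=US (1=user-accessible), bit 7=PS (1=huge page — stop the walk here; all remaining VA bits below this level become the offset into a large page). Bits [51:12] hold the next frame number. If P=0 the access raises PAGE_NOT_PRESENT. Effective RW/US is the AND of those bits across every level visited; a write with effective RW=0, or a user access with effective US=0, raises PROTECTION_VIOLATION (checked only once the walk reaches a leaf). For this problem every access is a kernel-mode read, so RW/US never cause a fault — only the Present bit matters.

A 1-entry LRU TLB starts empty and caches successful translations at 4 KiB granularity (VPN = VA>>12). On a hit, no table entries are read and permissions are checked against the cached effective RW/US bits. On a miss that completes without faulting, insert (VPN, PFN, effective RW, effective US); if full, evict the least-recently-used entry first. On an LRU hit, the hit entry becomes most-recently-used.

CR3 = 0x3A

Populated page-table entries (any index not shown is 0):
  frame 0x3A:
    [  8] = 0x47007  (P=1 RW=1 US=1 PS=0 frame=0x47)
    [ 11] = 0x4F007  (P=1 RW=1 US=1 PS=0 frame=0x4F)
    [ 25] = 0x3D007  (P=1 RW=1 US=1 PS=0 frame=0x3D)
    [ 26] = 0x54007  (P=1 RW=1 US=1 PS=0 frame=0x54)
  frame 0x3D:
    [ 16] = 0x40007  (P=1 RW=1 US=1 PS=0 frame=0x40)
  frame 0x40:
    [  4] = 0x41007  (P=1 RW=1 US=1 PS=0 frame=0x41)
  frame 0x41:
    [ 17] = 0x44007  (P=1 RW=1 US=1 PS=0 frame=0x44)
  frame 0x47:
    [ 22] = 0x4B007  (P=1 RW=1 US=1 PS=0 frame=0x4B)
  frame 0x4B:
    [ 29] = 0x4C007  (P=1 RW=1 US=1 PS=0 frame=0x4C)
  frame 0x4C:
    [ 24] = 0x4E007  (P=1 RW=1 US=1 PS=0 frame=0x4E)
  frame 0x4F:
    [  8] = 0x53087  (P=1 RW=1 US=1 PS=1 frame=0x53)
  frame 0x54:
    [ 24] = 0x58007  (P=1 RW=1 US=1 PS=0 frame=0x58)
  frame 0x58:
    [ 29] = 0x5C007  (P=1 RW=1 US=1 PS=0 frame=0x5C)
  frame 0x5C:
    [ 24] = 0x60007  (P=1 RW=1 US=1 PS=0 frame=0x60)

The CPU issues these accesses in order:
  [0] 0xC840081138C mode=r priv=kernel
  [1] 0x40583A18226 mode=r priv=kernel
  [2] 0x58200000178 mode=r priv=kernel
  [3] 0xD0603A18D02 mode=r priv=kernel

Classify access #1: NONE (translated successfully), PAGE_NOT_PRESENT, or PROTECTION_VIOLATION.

Walk each access:
#0 VA=0xC840081138C (r,kernel):
  [0] read 0x3A idx=25: raw=0x3D007 flags P=1 W=1 U=1 S=0
  [1] read 0x3D idx=16: raw=0x40007 flags P=1 W=1 U=1 S=0
  [2] read 0x40 idx=4: raw=0x41007 flags P=1 W=1 U=1 S=0
  [3] read 0x41 idx=17: raw=0x44007 flags P=1 W=1 U=1 S=0
  ⇒ phys 0x4438C  [4 reads]
#1 VA=0x40583A18226 (r,kernel):
  [0] read 0x3A idx=8: raw=0x47007 flags P=1 W=1 U=1 S=0
  [1] read 0x47 idx=22: raw=0x4B007 flags P=1 W=1 U=1 S=0
  [2] read 0x4B idx=29: raw=0x4C007 flags P=1 W=1 U=1 S=0
  [3] read 0x4C idx=24: raw=0x4E007 flags P=1 W=1 U=1 S=0
  ⇒ phys 0x4E226  [4 reads]
#2 VA=0x58200000178 (r,kernel):
  [0] read 0x3A idx=11: raw=0x4F007 flags P=1 W=1 U=1 S=0
  [1] read 0x4F idx=8: raw=0x53087 flags P=1 W=1 U=1 S=1
  ⇒ phys 0x53178 (huge @L1)  [2 reads]
#3 VA=0xD0603A18D02 (r,kernel):
  [0] read 0x3A idx=26: raw=0x54007 flags P=1 W=1 U=1 S=0
  [1] read 0x54 idx=24: raw=0x58007 flags P=1 W=1 U=1 S=0
  [2] read 0x58 idx=29: raw=0x5C007 flags P=1 W=1 U=1 S=0
  [3] read 0x5C idx=24: raw=0x60007 flags P=1 W=1 U=1 S=0
  ⇒ phys 0x60D02  [4 reads]

Access #1 fault: NONE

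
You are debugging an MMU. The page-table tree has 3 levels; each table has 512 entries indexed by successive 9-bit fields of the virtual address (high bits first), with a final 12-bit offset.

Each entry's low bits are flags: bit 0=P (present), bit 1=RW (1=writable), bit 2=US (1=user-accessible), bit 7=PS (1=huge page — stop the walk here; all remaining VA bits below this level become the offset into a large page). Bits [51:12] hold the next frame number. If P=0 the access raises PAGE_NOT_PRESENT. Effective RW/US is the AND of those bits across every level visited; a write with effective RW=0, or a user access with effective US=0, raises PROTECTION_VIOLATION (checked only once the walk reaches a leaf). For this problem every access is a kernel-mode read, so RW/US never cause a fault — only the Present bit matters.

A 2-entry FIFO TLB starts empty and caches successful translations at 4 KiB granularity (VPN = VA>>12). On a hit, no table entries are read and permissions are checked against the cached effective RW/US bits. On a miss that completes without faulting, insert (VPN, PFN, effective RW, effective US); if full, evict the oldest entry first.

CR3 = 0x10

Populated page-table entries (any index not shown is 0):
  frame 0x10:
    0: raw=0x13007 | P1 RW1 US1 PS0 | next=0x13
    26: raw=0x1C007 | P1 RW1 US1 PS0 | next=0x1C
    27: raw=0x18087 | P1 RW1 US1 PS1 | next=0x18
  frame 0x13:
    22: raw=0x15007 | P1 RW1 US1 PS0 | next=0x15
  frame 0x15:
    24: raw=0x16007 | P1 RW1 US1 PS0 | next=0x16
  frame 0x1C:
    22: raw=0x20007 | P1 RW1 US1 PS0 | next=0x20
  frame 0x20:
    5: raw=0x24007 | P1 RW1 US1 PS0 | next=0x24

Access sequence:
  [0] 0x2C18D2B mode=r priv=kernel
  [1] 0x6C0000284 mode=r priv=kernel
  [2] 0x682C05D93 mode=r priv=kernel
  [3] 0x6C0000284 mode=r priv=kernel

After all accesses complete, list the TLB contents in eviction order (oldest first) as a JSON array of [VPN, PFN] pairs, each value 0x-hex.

Trace:
#0 VA=0x2C18D2B (r,kernel):
  L0 @0x10[0] → 0x13007  P=1,RW=1,US=1,PS=0
  L1 @0x13[22] → 0x15007  P=1,RW=1,US=1,PS=0
  L2 @0x15[24] → 0x16007  P=1,RW=1,US=1,PS=0
  ⇒ phys 0x16D2B  [3 reads]
#1 VA=0x6C0000284 (r,kernel):
  L0 @0x10[27] → 0x18087  P=1,RW=1,US=1,PS=1
  ⇒ phys 0x18284 (huge @L0)  [1 reads]
#2 VA=0x682C05D93 (r,kernel):
  L0 @0x10[26] → 0x1C007  P=1,RW=1,US=1,PS=0
  L1 @0x1C[22] → 0x20007  P=1,RW=1,US=1,PS=0
  L2 @0x20[5] → 0x24007  P=1,RW=1,US=1,PS=0
  ⇒ phys 0x24D93  [3 reads]
#3 VA=0x6C0000284 (r,kernel):
  TLB hit vpn=0x6C0000 → PA=0x18284

TLB: [["0x6C0000", "0x18"], ["0x682C05", "0x24"]]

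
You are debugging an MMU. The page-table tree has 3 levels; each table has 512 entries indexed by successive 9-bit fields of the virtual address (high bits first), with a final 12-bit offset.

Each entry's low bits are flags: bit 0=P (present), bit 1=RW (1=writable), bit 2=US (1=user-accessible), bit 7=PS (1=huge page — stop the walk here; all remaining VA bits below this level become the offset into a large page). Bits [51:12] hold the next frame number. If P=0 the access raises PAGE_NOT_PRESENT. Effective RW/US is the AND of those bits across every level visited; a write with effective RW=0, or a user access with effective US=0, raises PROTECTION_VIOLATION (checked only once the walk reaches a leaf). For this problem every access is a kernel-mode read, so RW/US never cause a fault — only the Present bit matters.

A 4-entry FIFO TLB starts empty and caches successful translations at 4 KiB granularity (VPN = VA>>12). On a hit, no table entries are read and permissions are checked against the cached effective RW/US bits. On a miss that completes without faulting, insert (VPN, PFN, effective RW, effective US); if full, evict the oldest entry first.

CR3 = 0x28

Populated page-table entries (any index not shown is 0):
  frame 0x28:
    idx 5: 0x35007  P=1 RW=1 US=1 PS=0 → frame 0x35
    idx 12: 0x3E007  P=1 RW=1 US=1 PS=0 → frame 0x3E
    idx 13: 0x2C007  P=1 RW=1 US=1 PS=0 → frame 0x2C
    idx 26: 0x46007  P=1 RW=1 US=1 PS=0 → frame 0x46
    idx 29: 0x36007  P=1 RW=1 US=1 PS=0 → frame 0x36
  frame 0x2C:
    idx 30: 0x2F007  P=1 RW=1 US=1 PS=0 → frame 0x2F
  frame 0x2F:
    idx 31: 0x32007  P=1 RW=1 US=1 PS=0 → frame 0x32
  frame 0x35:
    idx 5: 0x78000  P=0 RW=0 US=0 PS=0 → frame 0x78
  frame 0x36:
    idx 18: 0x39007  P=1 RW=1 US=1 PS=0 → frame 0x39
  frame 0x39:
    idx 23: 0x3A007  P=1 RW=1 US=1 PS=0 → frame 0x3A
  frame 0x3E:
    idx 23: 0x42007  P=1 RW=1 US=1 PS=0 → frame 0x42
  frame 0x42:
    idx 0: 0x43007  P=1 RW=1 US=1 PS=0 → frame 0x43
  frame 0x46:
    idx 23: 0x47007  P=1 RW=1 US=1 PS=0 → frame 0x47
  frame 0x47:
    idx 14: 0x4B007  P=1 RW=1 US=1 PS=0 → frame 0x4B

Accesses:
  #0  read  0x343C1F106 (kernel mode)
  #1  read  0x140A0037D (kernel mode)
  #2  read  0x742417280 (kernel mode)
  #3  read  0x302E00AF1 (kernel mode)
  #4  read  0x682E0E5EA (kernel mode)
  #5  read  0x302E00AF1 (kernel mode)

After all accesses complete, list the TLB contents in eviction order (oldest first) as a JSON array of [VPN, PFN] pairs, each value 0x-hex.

Trace:
#0 VA=0x343C1F106 (r,kernel):
  L0 @0x28[13] → 0x2C007  P=1,RW=1,US=1,PS=0
  L1 @0x2C[30] → 0x2F007  P=1,RW=1,US=1,PS=0
  L2 @0x2F[31] → 0x32007  P=1,RW=1,US=1,PS=0
  → PA=0x32106  (3 entries read)
#1 VA=0x140A0037D (r,kernel):
  L0 @0x28[5] → 0x35007  P=1,RW=1,US=1,PS=0
  L1 @0x35[5] → 0x78000  P=0,RW=0,US=0,PS=0
  ✗ PAGE_NOT_PRESENT  [2 reads]
#2 VA=0x742417280 (r,kernel):
  L0 @0x28[29] → 0x36007  P=1,RW=1,US=1,PS=0
  L1 @0x36[18] → 0x39007  P=1,RW=1,US=1,PS=0
  L2 @0x39[23] → 0x3A007  P=1,RW=1,US=1,PS=0
  → PA=0x3A280  (3 entries read)
#3 VA=0x302E00AF1 (r,kernel):
  L0 @0x28[12] → 0x3E007  P=1,RW=1,US=1,PS=0
  L1 @0x3E[23] → 0x42007  P=1,RW=1,US=1,PS=0
  L2 @0x42[0] → 0x43007  P=1,RW=1,US=1,PS=0
  → PA=0x43AF1  (3 entries read)
#4 VA=0x682E0E5EA (r,kernel):
  L0 @0x28[26] → 0x46007  P=1,RW=1,US=1,PS=0
  L1 @0x46[23] → 0x47007  P=1,RW=1,US=1,PS=0
  L2 @0x47[14] → 0x4B007  P=1,RW=1,US=1,PS=0
  → PA=0x4B5EA  (3 entries read)
#5 VA=0x302E00AF1 (r,kernel):
  TLB hit vpn=0x302E00 → PA=0x43AF1

TLB: [["0x343C1F", "0x32"], ["0x742417", "0x3A"], ["0x302E00", "0x43"], ["0x682E0E", "0x4B"]]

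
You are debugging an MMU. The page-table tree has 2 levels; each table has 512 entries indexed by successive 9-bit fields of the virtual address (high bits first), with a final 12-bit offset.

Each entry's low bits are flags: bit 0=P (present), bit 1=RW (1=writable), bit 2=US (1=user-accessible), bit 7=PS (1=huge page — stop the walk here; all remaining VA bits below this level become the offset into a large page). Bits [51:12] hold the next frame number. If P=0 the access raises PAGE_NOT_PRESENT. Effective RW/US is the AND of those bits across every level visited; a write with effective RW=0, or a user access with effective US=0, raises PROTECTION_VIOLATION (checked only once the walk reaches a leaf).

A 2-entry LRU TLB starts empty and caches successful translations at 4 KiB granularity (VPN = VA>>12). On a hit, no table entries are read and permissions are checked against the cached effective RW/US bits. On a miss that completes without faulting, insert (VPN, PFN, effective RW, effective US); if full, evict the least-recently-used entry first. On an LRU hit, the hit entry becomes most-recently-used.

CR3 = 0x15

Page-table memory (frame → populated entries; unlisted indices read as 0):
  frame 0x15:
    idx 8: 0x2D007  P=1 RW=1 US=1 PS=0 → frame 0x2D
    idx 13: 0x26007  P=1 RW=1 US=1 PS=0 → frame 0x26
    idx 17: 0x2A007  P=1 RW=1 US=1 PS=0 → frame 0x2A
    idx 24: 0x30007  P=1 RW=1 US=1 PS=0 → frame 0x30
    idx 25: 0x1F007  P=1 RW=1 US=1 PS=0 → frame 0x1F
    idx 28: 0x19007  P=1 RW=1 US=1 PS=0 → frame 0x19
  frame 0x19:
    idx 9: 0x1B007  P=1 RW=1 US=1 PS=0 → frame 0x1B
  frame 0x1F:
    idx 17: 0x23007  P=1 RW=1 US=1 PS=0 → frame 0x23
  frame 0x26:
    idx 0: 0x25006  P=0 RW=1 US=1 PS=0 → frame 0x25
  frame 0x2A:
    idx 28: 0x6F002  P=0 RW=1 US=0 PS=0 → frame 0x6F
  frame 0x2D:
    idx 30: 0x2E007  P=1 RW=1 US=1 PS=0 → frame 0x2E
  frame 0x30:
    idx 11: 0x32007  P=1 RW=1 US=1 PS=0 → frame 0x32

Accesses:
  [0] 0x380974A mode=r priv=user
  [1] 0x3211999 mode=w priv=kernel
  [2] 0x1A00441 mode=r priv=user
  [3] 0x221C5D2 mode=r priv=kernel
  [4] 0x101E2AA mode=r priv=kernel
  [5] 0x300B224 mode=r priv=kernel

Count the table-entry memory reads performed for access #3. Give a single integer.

Trace:
#0 VA=0x380974A (r,user):
  L0: frame=0x15 idx=28 entry=0x19007 [P=1 RW=1 US=1 PS=0]
  L1: frame=0x19 idx=9 entry=0x1B007 [P=1 RW=1 US=1 PS=0]
  ⇒ phys 0x1B74A  [2 reads]
#1 VA=0x3211999 (w,kernel):
  L0: frame=0x15 idx=25 entry=0x1F007 [P=1 RW=1 US=1 PS=0]
  L1: frame=0x1F idx=17 entry=0x23007 [P=1 RW=1 US=1 PS=0]
  ⇒ phys 0x23999  [2 reads]
#2 VA=0x1A00441 (r,user):
  L0: frame=0x15 idx=13 entry=0x26007 [P=1 RW=1 US=1 PS=0]
  L1: frame=0x26 idx=0 entry=0x25006 [P=0 RW=1 US=1 PS=0]
  ✗ PAGE_NOT_PRESENT  [2 reads]
#3 VA=0x221C5D2 (r,kernel):
  L0: frame=0x15 idx=17 entry=0x2A007 [P=1 RW=1 US=1 PS=0]
  L1: frame=0x2A idx=28 entry=0x6F002 [P=0 RW=1 US=0 PS=0]
  ✗ PAGE_NOT_PRESENT  [2 reads]
#4 VA=0x101E2AA (r,kernel):
  L0: frame=0x15 idx=8 entry=0x2D007 [P=1 RW=1 US=1 PS=0]
  L1: frame=0x2D idx=30 entry=0x2E007 [P=1 RW=1 US=1 PS=0]
  ⇒ phys 0x2E2AA  [2 reads]
#5 VA=0x300B224 (r,kernel):
  L0: frame=0x15 idx=24 entry=0x30007 [P=1 RW=1 US=1 PS=0]
  L1: frame=0x30 idx=11 entry=0x32007 [P=1 RW=1 US=1 PS=0]
  ⇒ phys 0x32224  [2 reads]

Entries read for #3: 2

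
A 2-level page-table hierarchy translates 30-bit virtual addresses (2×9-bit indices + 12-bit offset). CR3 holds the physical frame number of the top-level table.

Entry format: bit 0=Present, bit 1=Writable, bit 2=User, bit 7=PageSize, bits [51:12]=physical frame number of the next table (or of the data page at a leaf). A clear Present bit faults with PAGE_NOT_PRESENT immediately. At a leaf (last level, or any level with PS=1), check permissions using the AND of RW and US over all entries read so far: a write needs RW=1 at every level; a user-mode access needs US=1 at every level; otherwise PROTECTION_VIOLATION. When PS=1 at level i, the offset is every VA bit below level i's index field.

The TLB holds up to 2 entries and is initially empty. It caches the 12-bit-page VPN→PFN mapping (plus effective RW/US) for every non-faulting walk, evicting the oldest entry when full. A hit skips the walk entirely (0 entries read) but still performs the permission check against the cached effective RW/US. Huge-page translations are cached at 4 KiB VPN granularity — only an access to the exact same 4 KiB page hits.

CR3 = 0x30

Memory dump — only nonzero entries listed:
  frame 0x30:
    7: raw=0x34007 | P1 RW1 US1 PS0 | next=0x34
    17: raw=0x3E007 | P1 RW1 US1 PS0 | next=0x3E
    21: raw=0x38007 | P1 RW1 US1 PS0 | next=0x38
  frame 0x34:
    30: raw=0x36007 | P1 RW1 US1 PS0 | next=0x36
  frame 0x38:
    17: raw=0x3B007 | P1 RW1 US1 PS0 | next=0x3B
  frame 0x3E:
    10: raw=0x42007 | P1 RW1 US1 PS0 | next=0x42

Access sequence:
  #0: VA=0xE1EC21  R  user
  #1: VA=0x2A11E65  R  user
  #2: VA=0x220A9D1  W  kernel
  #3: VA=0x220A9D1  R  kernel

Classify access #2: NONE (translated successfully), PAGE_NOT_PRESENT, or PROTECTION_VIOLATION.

Trace:
#0 VA=0xE1EC21 (r,user):
  [0] read 0x30 idx=7: raw=0x34007 flags P=1 W=1 U=1 S=0
  [1] read 0x34 idx=30: raw=0x36007 flags P=1 W=1 U=1 S=0
  ✓ 0x36C21  — 2 lookups
#1 VA=0x2A11E65 (r,user):
  [0] read 0x30 idx=21: raw=0x38007 flags P=1 W=1 U=1 S=0
  [1] read 0x38 idx=17: raw=0x3B007 flags P=1 W=1 U=1 S=0
  ✓ 0x3BE65  — 2 lookups
#2 VA=0x220A9D1 (w,kernel):
  [0] read 0x30 idx=17: raw=0x3E007 flags P=1 W=1 U=1 S=0
  [1] read 0x3E idx=10: raw=0x42007 flags P=1 W=1 U=1 S=0
  ✓ 0x429D1  — 2 lookups
#3 VA=0x220A9D1 (r,kernel):
  TLB hit vpn=0x220A → PA=0x429D1

Access #2 fault: NONE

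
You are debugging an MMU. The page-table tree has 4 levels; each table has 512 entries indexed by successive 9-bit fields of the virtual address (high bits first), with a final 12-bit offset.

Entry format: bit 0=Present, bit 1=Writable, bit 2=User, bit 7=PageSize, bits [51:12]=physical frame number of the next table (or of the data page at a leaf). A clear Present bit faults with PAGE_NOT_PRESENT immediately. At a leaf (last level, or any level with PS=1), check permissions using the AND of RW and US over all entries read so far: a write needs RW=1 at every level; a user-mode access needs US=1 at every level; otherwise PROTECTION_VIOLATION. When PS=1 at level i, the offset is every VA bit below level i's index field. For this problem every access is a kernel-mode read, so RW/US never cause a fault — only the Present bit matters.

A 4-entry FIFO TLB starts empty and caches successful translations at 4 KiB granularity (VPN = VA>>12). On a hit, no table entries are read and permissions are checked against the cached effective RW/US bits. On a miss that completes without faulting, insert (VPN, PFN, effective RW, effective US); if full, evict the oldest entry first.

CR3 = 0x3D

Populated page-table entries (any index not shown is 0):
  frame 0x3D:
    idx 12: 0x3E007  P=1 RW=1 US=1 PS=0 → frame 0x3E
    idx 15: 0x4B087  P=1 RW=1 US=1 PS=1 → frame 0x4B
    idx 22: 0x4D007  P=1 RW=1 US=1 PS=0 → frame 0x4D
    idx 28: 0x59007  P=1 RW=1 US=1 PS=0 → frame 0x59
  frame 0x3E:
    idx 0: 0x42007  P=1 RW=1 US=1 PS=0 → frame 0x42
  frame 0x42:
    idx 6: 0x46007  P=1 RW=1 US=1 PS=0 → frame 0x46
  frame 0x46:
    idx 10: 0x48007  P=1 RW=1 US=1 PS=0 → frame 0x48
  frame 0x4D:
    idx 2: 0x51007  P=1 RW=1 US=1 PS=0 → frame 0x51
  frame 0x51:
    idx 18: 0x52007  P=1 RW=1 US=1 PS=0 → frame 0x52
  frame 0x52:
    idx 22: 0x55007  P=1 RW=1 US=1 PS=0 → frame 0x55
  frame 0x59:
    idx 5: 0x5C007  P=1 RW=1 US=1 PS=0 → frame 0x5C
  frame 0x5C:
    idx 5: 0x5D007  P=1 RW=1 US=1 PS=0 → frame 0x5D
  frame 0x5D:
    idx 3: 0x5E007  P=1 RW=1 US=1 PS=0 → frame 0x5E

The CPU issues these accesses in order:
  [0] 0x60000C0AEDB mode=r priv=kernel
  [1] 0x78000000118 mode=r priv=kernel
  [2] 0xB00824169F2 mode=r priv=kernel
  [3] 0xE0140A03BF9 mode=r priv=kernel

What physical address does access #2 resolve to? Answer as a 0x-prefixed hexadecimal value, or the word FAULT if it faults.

Trace:
#0 VA=0x60000C0AEDB (r,kernel):
  lvl0: tbl 0x3D, slot 12 ⇒ 0x3E007 (P1/RW1/US1/PS0)
  lvl1: tbl 0x3E, slot 0 ⇒ 0x42007 (P1/RW1/US1/PS0)
  lvl2: tbl 0x42, slot 6 ⇒ 0x46007 (P1/RW1/US1/PS0)
  lvl3: tbl 0x46, slot 10 ⇒ 0x48007 (P1/RW1/US1/PS0)
  ⇒ phys 0x48EDB  [4 reads]
#1 VA=0x78000000118 (r,kernel):
  lvl0: tbl 0x3D, slot 15 ⇒ 0x4B087 (P1/RW1/US1/PS1)
  ⇒ phys 0x4B118 (huge @L0)  [1 reads]
#2 VA=0xB00824169F2 (r,kernel):
  lvl0: tbl 0x3D, slot 22 ⇒ 0x4D007 (P1/RW1/US1/PS0)
  lvl1: tbl 0x4D, slot 2 ⇒ 0x51007 (P1/RW1/US1/PS0)
  lvl2: tbl 0x51, slot 18 ⇒ 0x52007 (P1/RW1/US1/PS0)
  lvl3: tbl 0x52, slot 22 ⇒ 0x55007 (P1/RW1/US1/PS0)
  ⇒ phys 0x559F2  [4 reads]
#3 VA=0xE0140A03BF9 (r,kernel):
  lvl0: tbl 0x3D, slot 28 ⇒ 0x59007 (P1/RW1/US1/PS0)
  lvl1: tbl 0x59, slot 5 ⇒ 0x5C007 (P1/RW1/US1/PS0)
  lvl2: tbl 0x5C, slot 5 ⇒ 0x5D007 (P1/RW1/US1/PS0)
  lvl3: tbl 0x5D, slot 3 ⇒ 0x5E007 (P1/RW1/US1/PS0)
  ⇒ phys 0x5EBF9  [4 reads]

Access #2 PA: 0x559F2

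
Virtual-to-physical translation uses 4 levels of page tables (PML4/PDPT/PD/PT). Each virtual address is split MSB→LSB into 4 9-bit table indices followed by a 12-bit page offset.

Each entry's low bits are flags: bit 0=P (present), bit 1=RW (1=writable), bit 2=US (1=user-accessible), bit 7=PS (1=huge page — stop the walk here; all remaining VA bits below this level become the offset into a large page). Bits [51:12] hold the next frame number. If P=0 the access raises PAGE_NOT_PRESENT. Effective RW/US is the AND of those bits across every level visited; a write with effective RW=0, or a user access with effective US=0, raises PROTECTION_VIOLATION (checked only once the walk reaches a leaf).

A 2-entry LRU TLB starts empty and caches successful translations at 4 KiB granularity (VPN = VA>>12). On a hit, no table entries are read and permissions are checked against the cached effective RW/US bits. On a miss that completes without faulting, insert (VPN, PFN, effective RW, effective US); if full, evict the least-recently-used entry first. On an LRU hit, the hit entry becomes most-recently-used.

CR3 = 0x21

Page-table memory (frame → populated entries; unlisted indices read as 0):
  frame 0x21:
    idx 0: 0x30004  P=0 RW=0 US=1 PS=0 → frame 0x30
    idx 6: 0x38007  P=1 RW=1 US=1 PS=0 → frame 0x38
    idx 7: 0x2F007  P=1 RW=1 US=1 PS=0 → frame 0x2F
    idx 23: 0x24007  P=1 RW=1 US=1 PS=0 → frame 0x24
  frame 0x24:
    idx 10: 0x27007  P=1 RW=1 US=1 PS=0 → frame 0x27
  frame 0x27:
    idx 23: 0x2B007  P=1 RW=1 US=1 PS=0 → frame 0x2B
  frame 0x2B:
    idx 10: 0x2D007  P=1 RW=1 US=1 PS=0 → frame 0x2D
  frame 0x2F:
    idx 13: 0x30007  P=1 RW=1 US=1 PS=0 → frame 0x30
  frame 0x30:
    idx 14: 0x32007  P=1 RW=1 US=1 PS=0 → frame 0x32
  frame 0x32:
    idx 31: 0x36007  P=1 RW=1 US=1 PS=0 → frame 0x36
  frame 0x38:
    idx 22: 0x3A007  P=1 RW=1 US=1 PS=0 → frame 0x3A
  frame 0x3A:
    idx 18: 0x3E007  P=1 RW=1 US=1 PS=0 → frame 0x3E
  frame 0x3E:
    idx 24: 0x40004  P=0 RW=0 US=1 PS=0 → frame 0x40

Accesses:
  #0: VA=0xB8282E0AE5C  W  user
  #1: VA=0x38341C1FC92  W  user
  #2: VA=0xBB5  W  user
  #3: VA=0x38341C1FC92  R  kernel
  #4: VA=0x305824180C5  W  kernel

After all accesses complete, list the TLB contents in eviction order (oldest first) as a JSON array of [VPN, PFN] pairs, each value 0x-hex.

Per-access translation:
#0 VA=0xB8282E0AE5C (w,user):
  L0: frame=0x21 idx=23 entry=0x24007 [P=1 RW=1 US=1 PS=0]
  L1: frame=0x24 idx=10 entry=0x27007 [P=1 RW=1 US=1 PS=0]
  L2: frame=0x27 idx=23 entry=0x2B007 [P=1 RW=1 US=1 PS=0]
  L3: frame=0x2B idx=10 entry=0x2D007 [P=1 RW=1 US=1 PS=0]
  ✓ 0x2DE5C  — 4 lookups
#1 VA=0x38341C1FC92 (w,user):
  L0: frame=0x21 idx=7 entry=0x2F007 [P=1 RW=1 US=1 PS=0]
  L1: frame=0x2F idx=13 entry=0x30007 [P=1 RW=1 US=1 PS=0]
  L2: frame=0x30 idx=14 entry=0x32007 [P=1 RW=1 US=1 PS=0]
  L3: frame=0x32 idx=31 entry=0x36007 [P=1 RW=1 US=1 PS=0]
  ✓ 0x36C92  — 4 lookups
#2 VA=0xBB5 (w,user):
  L0: frame=0x21 idx=0 entry=0x30004 [P=0 RW=0 US=1 PS=0]
  ⇒ fault: PAGE_NOT_PRESENT  — 1 lookups
#3 VA=0x38341C1FC92 (r,kernel):
  TLB hit vpn=0x38341C1F → PA=0x36C92
#4 VA=0x305824180C5 (w,kernel):
  L0: frame=0x21 idx=6 entry=0x38007 [P=1 RW=1 US=1 PS=0]
  L1: frame=0x38 idx=22 entry=0x3A007 [P=1 RW=1 US=1 PS=0]
  L2: frame=0x3A idx=18 entry=0x3E007 [P=1 RW=1 US=1 PS=0]
  L3: frame=0x3E idx=24 entry=0x40004 [P=0 RW=0 US=1 PS=0]
  ⇒ fault: PAGE_NOT_PRESENT  — 4 lookups

TLB: [["0xB8282E0A", "0x2D"], ["0x38341C1F", "0x36"]]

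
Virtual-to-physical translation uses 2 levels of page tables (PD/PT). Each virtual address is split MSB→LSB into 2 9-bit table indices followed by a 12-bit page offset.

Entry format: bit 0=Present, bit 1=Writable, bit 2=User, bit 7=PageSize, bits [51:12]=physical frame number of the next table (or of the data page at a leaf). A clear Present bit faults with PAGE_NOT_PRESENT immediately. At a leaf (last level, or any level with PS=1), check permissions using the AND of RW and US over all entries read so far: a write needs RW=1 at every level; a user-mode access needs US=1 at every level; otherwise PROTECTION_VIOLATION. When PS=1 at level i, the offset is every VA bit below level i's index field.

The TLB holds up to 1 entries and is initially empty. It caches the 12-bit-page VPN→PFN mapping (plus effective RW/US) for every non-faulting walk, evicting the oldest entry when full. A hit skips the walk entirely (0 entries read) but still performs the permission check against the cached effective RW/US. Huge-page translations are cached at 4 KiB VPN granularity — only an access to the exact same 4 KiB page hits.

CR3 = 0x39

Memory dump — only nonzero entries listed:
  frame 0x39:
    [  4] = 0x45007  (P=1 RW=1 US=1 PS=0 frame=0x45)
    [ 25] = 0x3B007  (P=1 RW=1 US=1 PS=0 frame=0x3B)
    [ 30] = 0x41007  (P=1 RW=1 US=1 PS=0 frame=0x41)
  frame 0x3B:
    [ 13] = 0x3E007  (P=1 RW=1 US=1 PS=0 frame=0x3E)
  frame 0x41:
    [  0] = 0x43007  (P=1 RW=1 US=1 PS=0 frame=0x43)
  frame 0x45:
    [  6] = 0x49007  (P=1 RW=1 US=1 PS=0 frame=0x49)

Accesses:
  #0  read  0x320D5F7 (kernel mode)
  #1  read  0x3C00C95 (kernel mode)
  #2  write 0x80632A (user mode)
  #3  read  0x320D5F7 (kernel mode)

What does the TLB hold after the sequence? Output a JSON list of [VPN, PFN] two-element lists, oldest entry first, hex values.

Walk each access:
#0 VA=0x320D5F7 (r,kernel):
  L0 @0x39[25] → 0x3B007  P=1,RW=1,US=1,PS=0
  L1 @0x3B[13] → 0x3E007  P=1,RW=1,US=1,PS=0
  → PA=0x3E5F7  (2 entries read)
#1 VA=0x3C00C95 (r,kernel):
  L0 @0x39[30] → 0x41007  P=1,RW=1,US=1,PS=0
  L1 @0x41[0] → 0x43007  P=1,RW=1,US=1,PS=0
  → PA=0x43C95  (2 entries read)
#2 VA=0x80632A (w,user):
  L0 @0x39[4] → 0x45007  P=1,RW=1,US=1,PS=0
  L1 @0x45[6] → 0x49007  P=1,RW=1,US=1,PS=0
  → PA=0x4932A  (2 entries read)
#3 VA=0x320D5F7 (r,kernel):
  L0 @0x39[25] → 0x3B007  P=1,RW=1,US=1,PS=0
  L1 @0x3B[13] → 0x3E007  P=1,RW=1,US=1,PS=0
  → PA=0x3E5F7  (2 entries read)

TLB: [["0x320D", "0x3E"]]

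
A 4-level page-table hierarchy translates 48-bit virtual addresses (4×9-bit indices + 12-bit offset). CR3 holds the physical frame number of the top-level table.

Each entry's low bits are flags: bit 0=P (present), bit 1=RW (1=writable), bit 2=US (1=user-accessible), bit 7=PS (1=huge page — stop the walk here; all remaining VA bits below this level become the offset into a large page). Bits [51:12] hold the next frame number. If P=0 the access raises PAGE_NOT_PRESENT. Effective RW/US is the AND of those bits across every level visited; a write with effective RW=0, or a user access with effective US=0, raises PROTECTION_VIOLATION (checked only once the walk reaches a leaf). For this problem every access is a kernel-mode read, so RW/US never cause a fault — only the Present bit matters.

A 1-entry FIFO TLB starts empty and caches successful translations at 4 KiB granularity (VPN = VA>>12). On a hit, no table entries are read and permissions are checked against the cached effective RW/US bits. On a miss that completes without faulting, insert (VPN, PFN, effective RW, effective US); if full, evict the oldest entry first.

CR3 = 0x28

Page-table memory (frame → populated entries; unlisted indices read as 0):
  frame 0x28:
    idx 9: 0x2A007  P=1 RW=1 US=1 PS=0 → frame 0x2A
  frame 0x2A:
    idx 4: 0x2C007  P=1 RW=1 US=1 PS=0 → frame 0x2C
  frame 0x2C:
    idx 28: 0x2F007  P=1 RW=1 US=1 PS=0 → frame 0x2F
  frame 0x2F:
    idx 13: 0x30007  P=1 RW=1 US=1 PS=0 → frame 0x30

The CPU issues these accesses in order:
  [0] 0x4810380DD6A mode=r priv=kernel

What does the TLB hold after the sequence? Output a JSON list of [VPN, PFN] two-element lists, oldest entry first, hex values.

Trace:
#0 VA=0x4810380DD6A (r,kernel):
  [0] read 0x28 idx=9: raw=0x2A007 flags P=1 W=1 U=1 S=0
  [1] read 0x2A idx=4: raw=0x2C007 flags P=1 W=1 U=1 S=0
  [2] read 0x2C idx=28: raw=0x2F007 flags P=1 W=1 U=1 S=0
  [3] read 0x2F idx=13: raw=0x30007 flags P=1 W=1 U=1 S=0
  → PA=0x30D6A  (4 entries read)

TLB: [["0x4810380D", "0x30"]]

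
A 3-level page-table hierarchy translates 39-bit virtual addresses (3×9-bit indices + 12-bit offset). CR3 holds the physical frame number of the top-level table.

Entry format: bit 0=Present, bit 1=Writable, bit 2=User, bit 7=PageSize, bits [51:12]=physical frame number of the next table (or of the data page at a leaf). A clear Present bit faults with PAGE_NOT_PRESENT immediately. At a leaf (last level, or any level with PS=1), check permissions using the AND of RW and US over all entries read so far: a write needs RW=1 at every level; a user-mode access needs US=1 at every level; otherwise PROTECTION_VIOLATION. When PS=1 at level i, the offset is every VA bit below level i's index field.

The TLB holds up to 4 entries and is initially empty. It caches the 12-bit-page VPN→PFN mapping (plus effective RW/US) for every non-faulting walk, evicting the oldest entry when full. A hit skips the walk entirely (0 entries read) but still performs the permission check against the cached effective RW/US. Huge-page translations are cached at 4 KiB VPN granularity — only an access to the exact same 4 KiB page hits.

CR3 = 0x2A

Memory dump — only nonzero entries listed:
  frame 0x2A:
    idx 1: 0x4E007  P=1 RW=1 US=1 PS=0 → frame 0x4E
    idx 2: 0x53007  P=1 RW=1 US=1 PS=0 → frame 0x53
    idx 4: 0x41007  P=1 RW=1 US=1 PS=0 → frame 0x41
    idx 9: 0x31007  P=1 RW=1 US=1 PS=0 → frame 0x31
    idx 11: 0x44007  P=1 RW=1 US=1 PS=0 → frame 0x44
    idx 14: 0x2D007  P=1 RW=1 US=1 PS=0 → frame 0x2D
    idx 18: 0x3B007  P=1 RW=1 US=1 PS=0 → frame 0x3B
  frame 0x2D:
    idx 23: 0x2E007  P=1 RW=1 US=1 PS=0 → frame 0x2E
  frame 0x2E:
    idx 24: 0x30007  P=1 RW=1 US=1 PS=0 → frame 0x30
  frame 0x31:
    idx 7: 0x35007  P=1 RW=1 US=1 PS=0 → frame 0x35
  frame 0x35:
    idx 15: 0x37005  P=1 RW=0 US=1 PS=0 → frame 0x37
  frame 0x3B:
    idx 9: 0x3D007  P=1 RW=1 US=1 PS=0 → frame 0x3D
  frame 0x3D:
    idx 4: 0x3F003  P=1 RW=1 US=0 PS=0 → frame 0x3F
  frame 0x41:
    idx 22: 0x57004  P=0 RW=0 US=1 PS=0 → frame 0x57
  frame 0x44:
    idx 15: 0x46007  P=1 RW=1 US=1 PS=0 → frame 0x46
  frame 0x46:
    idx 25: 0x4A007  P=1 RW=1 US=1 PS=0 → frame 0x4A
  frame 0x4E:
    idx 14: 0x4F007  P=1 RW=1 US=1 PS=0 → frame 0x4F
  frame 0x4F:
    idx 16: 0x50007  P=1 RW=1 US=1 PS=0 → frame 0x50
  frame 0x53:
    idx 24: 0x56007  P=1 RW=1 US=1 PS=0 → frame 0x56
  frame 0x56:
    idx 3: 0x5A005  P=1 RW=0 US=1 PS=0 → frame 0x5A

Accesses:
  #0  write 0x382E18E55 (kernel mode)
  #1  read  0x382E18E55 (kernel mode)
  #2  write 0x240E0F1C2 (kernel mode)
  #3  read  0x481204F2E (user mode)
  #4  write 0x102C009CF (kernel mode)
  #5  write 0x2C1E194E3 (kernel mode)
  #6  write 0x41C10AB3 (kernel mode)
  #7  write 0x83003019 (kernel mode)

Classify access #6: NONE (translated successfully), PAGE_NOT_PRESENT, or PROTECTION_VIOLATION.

Walk each access:
#0 VA=0x382E18E55 (w,kernel):
  L0: frame=0x2A idx=14 entry=0x2D007 [P=1 RW=1 US=1 PS=0]
  L1: frame=0x2D idx=23 entry=0x2E007 [P=1 RW=1 US=1 PS=0]
  L2: frame=0x2E idx=24 entry=0x30007 [P=1 RW=1 US=1 PS=0]
  → PA=0x30E55  (3 entries read)
#1 VA=0x382E18E55 (r,kernel):
  TLB hit vpn=0x382E18 → PA=0x30E55
#2 VA=0x240E0F1C2 (w,kernel):
  L0: frame=0x2A idx=9 entry=0x31007 [P=1 RW=1 US=1 PS=0]
  L1: frame=0x31 idx=7 entry=0x35007 [P=1 RW=1 US=1 PS=0]
  L2: frame=0x35 idx=15 entry=0x37005 [P=1 RW=0 US=1 PS=0]
  ⇒ fault: PROTECTION_VIOLATION  — 3 lookups
#3 VA=0x481204F2E (r,user):
  L0: frame=0x2A idx=18 entry=0x3B007 [P=1 RW=1 US=1 PS=0]
  L1: frame=0x3B idx=9 entry=0x3D007 [P=1 RW=1 US=1 PS=0]
  L2: frame=0x3D idx=4 entry=0x3F003 [P=1 RW=1 US=0 PS=0]
  ⇒ fault: PROTECTION_VIOLATION  — 3 lookups
#4 VA=0x102C009CF (w,kernel):
  L0: frame=0x2A idx=4 entry=0x41007 [P=1 RW=1 US=1 PS=0]
  L1: frame=0x41 idx=22 entry=0x57004 [P=0 RW=0 US=1 PS=0]
  ⇒ fault: PAGE_NOT_PRESENT  — 2 lookups
#5 VA=0x2C1E194E3 (w,kernel):
  L0: frame=0x2A idx=11 entry=0x44007 [P=1 RW=1 US=1 PS=0]
  L1: frame=0x44 idx=15 entry=0x46007 [P=1 RW=1 US=1 PS=0]
  L2: frame=0x46 idx=25 entry=0x4A007 [P=1 RW=1 US=1 PS=0]
  → PA=0x4A4E3  (3 entries read)
#6 VA=0x41C10AB3 (w,kernel):
  L0: frame=0x2A idx=1 entry=0x4E007 [P=1 RW=1 US=1 PS=0]
  L1: frame=0x4E idx=14 entry=0x4F007 [P=1 RW=1 US=1 PS=0]
  L2: frame=0x4F idx=16 entry=0x50007 [P=1 RW=1 US=1 PS=0]
  → PA=0x50AB3  (3 entries read)
#7 VA=0x83003019 (w,kernel):
  L0: frame=0x2A idx=2 entry=0x53007 [P=1 RW=1 US=1 PS=0]
  L1: frame=0x53 idx=24 entry=0x56007 [P=1 RW=1 US=1 PS=0]
  L2: frame=0x56 idx=3 entry=0x5A005 [P=1 RW=0 US=1 PS=0]
  ⇒ fault: PROTECTION_VIOLATION  — 3 lookups

Access #6 fault: NONE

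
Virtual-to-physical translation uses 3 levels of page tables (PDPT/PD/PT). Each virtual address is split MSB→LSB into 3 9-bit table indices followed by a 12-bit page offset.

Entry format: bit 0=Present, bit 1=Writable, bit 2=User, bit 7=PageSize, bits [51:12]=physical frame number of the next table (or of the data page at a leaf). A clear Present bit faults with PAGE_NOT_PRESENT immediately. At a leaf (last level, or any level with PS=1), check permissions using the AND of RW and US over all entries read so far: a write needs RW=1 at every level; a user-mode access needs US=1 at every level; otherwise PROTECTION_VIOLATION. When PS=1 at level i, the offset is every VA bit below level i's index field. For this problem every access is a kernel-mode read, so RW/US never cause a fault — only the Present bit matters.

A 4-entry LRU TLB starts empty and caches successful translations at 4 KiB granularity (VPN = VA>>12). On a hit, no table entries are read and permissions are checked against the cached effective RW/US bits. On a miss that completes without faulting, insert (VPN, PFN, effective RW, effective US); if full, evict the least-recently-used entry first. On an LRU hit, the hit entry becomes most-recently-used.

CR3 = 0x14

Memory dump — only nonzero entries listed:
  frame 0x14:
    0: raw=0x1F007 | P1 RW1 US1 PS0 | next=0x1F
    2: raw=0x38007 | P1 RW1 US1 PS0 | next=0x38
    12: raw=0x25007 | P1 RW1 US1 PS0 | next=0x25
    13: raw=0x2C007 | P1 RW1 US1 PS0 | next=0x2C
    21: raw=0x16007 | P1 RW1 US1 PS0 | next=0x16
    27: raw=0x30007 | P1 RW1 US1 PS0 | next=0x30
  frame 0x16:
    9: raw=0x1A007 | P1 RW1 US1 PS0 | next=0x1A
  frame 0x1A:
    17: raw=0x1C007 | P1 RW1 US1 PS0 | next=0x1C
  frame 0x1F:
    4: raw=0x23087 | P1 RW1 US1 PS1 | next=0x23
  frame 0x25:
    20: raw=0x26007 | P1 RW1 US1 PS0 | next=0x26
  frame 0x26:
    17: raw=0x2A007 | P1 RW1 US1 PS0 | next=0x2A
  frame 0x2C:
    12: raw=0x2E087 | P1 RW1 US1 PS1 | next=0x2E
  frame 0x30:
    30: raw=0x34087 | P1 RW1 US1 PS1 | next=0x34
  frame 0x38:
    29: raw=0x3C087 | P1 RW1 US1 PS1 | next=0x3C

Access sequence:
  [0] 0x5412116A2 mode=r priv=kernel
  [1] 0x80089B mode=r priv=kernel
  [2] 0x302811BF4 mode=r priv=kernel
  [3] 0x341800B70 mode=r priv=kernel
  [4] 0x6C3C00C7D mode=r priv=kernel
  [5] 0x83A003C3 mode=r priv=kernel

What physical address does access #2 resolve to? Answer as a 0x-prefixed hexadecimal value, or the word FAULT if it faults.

Trace:
#0 VA=0x5412116A2 (r,kernel):
  L0: frame=0x14 idx=21 entry=0x16007 [P=1 RW=1 US=1 PS=0]
  L1: frame=0x16 idx=9 entry=0x1A007 [P=1 RW=1 US=1 PS=0]
  L2: frame=0x1A idx=17 entry=0x1C007 [P=1 RW=1 US=1 PS=0]
  ✓ 0x1C6A2  — 3 lookups
#1 VA=0x80089B (r,kernel):
  L0: frame=0x14 idx=0 entry=0x1F007 [P=1 RW=1 US=1 PS=0]
  L1: frame=0x1F idx=4 entry=0x23087 [P=1 RW=1 US=1 PS=1]
  ✓ 0x2389B (huge @L1)  — 2 lookups
#2 VA=0x302811BF4 (r,kernel):
  L0: frame=0x14 idx=12 entry=0x25007 [P=1 RW=1 US=1 PS=0]
  L1: frame=0x25 idx=20 entry=0x26007 [P=1 RW=1 US=1 PS=0]
  L2: frame=0x26 idx=17 entry=0x2A007 [P=1 RW=1 US=1 PS=0]
  ✓ 0x2ABF4  — 3 lookups
#3 VA=0x341800B70 (r,kernel):
  L0: frame=0x14 idx=13 entry=0x2C007 [P=1 RW=1 US=1 PS=0]
  L1: frame=0x2C idx=12 entry=0x2E087 [P=1 RW=1 US=1 PS=1]
  ✓ 0x2EB70 (huge @L1)  — 2 lookups
#4 VA=0x6C3C00C7D (r,kernel):
  L0: frame=0x14 idx=27 entry=0x30007 [P=1 RW=1 US=1 PS=0]
  L1: frame=0x30 idx=30 entry=0x34087 [P=1 RW=1 US=1 PS=1]
  ✓ 0x34C7D (huge @L1)  — 2 lookups
#5 VA=0x83A003C3 (r,kernel):
  L0: frame=0x14 idx=2 entry=0x38007 [P=1 RW=1 US=1 PS=0]
  L1: frame=0x38 idx=29 entry=0x3C087 [P=1 RW=1 US=1 PS=1]
  ✓ 0x3C3C3 (huge @L1)  — 2 lookups

Access #2 PA: 0x2ABF4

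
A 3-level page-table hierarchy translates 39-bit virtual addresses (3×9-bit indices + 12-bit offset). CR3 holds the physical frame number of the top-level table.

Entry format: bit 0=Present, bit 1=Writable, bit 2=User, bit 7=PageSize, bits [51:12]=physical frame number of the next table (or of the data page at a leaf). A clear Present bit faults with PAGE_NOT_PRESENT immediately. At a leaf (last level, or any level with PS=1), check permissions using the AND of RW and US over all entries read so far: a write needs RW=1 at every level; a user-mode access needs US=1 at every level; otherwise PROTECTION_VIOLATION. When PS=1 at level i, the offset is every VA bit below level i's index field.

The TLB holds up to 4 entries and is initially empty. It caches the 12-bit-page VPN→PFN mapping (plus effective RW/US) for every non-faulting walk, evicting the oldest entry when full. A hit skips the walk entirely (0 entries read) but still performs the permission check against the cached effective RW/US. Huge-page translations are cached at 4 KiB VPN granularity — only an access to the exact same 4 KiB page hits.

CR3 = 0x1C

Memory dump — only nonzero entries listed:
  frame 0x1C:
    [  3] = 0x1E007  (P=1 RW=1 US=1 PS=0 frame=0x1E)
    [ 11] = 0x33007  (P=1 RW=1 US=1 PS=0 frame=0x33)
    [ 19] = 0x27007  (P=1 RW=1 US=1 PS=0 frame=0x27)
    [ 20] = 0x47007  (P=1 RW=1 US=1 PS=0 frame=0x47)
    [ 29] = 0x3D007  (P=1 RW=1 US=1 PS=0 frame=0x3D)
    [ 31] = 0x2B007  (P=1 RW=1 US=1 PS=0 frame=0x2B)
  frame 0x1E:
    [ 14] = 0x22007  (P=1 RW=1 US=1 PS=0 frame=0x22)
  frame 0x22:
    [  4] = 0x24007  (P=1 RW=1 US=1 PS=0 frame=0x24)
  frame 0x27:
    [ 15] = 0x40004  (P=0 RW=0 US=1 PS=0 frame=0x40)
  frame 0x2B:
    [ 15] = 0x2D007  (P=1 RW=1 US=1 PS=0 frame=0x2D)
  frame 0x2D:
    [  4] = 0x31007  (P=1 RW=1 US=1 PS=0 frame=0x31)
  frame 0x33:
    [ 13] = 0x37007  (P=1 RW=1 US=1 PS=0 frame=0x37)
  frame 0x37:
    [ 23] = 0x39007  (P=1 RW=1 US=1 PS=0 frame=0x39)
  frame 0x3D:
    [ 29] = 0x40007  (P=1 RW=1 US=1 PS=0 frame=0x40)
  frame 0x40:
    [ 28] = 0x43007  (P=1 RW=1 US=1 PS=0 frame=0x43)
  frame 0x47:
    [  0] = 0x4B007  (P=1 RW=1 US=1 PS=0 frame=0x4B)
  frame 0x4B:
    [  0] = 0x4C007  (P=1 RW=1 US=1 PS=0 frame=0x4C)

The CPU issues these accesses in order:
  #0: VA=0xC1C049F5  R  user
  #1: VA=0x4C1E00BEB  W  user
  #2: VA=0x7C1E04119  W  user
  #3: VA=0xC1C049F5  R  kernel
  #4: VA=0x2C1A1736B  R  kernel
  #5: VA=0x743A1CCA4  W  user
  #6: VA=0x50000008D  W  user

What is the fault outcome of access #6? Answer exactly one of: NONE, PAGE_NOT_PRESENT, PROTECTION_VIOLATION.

Per-access translation:
#0 VA=0xC1C049F5 (r,user):
  lvl0: tbl 0x1C, slot 3 ⇒ 0x1E007 (P1/RW1/US1/PS0)
  lvl1: tbl 0x1E, slot 14 ⇒ 0x22007 (P1/RW1/US1/PS0)
  lvl2: tbl 0x22, slot 4 ⇒ 0x24007 (P1/RW1/US1/PS0)
  ⇒ phys 0x249F5  [3 reads]
#1 VA=0x4C1E00BEB (w,user):
  lvl0: tbl 0x1C, slot 19 ⇒ 0x27007 (P1/RW1/US1/PS0)
  lvl1: tbl 0x27, slot 15 ⇒ 0x40004 (P0/RW0/US1/PS0)
  ⇒ fault: PAGE_NOT_PRESENT  — 2 lookups
#2 VA=0x7C1E04119 (w,user):
  lvl0: tbl 0x1C, slot 31 ⇒ 0x2B007 (P1/RW1/US1/PS0)
  lvl1: tbl 0x2B, slot 15 ⇒ 0x2D007 (P1/RW1/US1/PS0)
  lvl2: tbl 0x2D, slot 4 ⇒ 0x31007 (P1/RW1/US1/PS0)
  ⇒ phys 0x31119  [3 reads]
#3 VA=0xC1C049F5 (r,kernel):
  TLB hit vpn=0xC1C04 → PA=0x249F5
#4 VA=0x2C1A1736B (r,kernel):
  lvl0: tbl 0x1C, slot 11 ⇒ 0x33007 (P1/RW1/US1/PS0)
  lvl1: tbl 0x33, slot 13 ⇒ 0x37007 (P1/RW1/US1/PS0)
  lvl2: tbl 0x37, slot 23 ⇒ 0x39007 (P1/RW1/US1/PS0)
  ⇒ phys 0x3936B  [3 reads]
#5 VA=0x743A1CCA4 (w,user):
  lvl0: tbl 0x1C, slot 29 ⇒ 0x3D007 (P1/RW1/US1/PS0)
  lvl1: tbl 0x3D, slot 29 ⇒ 0x40007 (P1/RW1/US1/PS0)
  lvl2: tbl 0x40, slot 28 ⇒ 0x43007 (P1/RW1/US1/PS0)
  ⇒ phys 0x43CA4  [3 reads]
#6 VA=0x50000008D (w,user):
  lvl0: tbl 0x1C, slot 20 ⇒ 0x47007 (P1/RW1/US1/PS0)
  lvl1: tbl 0x47, slot 0 ⇒ 0x4B007 (P1/RW1/US1/PS0)
  lvl2: tbl 0x4B, slot 0 ⇒ 0x4C007 (P1/RW1/US1/PS0)
  ⇒ phys 0x4C08D  [3 reads]

Access #6 fault: NONE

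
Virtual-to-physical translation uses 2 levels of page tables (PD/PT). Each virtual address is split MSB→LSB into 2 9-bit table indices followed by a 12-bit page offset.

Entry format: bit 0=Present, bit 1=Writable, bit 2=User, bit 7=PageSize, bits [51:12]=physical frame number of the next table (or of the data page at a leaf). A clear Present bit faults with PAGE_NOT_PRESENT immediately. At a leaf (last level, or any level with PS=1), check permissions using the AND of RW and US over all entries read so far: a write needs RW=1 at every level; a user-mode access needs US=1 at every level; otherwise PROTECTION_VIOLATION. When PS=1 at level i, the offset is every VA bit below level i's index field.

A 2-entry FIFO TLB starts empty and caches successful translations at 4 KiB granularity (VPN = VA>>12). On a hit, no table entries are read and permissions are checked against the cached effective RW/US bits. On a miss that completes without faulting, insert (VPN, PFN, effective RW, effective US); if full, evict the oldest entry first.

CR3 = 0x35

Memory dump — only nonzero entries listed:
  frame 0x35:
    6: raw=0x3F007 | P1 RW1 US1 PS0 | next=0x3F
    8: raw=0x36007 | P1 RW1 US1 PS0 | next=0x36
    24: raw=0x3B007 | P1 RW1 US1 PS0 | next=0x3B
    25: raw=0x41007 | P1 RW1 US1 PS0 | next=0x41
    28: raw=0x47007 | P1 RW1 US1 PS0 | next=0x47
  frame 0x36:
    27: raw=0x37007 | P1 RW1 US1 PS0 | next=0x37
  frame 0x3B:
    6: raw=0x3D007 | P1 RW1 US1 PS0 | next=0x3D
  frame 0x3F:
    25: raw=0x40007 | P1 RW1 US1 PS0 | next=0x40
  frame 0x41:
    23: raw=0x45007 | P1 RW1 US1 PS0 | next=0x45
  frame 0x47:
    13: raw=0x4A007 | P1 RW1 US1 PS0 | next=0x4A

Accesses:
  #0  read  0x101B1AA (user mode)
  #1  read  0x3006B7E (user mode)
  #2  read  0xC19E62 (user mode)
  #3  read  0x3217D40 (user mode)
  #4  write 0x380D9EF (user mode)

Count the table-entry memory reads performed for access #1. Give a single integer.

Walk each access:
#0 VA=0x101B1AA (r,user):
  L0: frame=0x35 idx=8 entry=0x36007 [P=1 RW=1 US=1 PS=0]
  L1: frame=0x36 idx=27 entry=0x37007 [P=1 RW=1 US=1 PS=0]
  ⇒ phys 0x371AA  [2 reads]
#1 VA=0x3006B7E (r,user):
  L0: frame=0x35 idx=24 entry=0x3B007 [P=1 RW=1 US=1 PS=0]
  L1: frame=0x3B idx=6 entry=0x3D007 [P=1 RW=1 US=1 PS=0]
  ⇒ phys 0x3DB7E  [2 reads]
#2 VA=0xC19E62 (r,user):
  L0: frame=0x35 idx=6 entry=0x3F007 [P=1 RW=1 US=1 PS=0]
  L1: frame=0x3F idx=25 entry=0x40007 [P=1 RW=1 US=1 PS=0]
  ⇒ phys 0x40E62  [2 reads]
#3 VA=0x3217D40 (r,user):
  L0: frame=0x35 idx=25 entry=0x41007 [P=1 RW=1 US=1 PS=0]
  L1: frame=0x41 idx=23 entry=0x45007 [P=1 RW=1 US=1 PS=0]
  ⇒ phys 0x45D40  [2 reads]
#4 VA=0x380D9EF (w,user):
  L0: frame=0x35 idx=28 entry=0x47007 [P=1 RW=1 US=1 PS=0]
  L1: frame=0x47 idx=13 entry=0x4A007 [P=1 RW=1 US=1 PS=0]
  ⇒ phys 0x4A9EF  [2 reads]

Entries read for #1: 2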